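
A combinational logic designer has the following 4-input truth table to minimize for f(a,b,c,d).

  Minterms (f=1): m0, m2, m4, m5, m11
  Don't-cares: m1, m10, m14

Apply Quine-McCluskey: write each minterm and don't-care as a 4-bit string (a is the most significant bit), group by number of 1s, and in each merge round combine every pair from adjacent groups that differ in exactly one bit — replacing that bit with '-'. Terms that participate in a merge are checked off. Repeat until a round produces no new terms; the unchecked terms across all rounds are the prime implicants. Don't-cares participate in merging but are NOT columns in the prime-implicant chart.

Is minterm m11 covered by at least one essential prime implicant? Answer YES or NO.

size-2^0 implicants → 0000(✓)  0001(✓)  0010(✓)  0100(✓)  0101(✓)  1010(✓)  1011(✓)  1110(✓)
size-2^1 implicants → -010  0-00(✓)  0-01(✓)  00-0  000-(✓)  010-(✓)  1-10  101-
size-2^2 implicants → 0-0-
Unchecked terms (primes): -010, 0-0-, 00-0, 1-10, 101-
Minterm coverage:
  m0 ⊆ 0-0-,00-0
  m2 ⊆ -010,00-0
  m4 ⊆ 0-0- [E]
  m5 ⊆ 0-0- [E]
  m11 ⊆ 101- [E]
E = {0-0-, 101-}

YES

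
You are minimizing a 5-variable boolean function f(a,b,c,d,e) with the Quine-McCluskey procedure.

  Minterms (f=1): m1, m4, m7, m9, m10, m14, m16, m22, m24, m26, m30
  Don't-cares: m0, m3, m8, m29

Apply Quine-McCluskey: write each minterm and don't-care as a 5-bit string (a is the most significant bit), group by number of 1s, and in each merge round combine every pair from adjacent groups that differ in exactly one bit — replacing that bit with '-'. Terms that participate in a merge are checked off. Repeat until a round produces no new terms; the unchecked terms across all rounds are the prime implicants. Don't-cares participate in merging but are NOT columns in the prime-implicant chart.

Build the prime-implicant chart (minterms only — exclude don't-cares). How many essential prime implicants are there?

Round 0: 00000✓ 00001✓ 00011✓ 00100✓ 00111✓ 01000✓ 01001✓ 01010✓ 01110✓ 10000✓ 10110✓ 11000✓ 11010✓ 11101 11110✓
Round 1: -0000✓ -1000✓ -1010✓ -1110✓ 0-000✓ 0-001✓ 00-00 00-11 000-1 0000-✓ 01-10✓ 010-0✓ 0100-✓ 1-000✓ 1-110 11-10✓ 110-0✓
Round 2: --000 -1-10 -10-0 0-00-
PIs = {--000, -1-10, -10-0, 0-00-, 00-00, 00-11, 000-1, 1-110, 11101}
Coverage chart:
  m1: 0-00-,000-1
  m4: 00-00 ←essential
  m7: 00-11 ←essential
  m9: 0-00- ←essential
  m10: -1-10,-10-0
  m14: -1-10 ←essential
  m16: --000 ←essential
  m22: 1-110 ←essential
  m24: --000,-10-0
  m26: -1-10,-10-0
  m30: -1-10,1-110
Essential: --000, -1-10, 0-00-, 00-00, 00-11, 1-110

6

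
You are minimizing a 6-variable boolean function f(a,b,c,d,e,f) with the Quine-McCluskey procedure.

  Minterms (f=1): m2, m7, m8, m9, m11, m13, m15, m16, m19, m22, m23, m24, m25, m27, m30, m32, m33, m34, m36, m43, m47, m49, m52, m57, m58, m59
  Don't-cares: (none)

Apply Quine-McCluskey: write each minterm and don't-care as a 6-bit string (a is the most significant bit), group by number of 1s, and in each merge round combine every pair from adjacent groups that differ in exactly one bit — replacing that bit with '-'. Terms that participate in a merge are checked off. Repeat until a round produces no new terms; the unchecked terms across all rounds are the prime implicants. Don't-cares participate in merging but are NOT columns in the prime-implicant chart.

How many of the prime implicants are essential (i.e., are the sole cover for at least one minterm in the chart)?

8

Round 0: 000010✓ 000111✓ 001000✓ 001001✓ 001011✓ 001101✓ 001111✓ 010000✓ 010011✓ 010110✓ 010111✓ 011000✓ 011001✓ 011011✓ 011110✓ 100000✓ 100001✓ 100010✓ 100100✓ 101011✓ 101111✓ 110001✓ 110100✓ 111001✓ 111010✓ 111011✓
Round 1: -00010 -01011✓ -01111✓ -11001✓ -11011✓ 0-0111 0-1000✓ 0-1001✓ 0-1011✓ 00-111 001-01✓ 001-11✓ 0010-1✓ 00100-✓ 0011-1✓ 01-000 01-011 01-110 010-11 01011- 0110-1✓ 01100-✓ 1-0001 1-0100 1-1011✓ 100-00 1000-0 10000- 101-11✓ 11-001 1110-1✓ 11101-
Round 2: --1011 -01-11 -110-1 0-10-1 0-100- 001--1
PIs = {--1011, -00010, -01-11, -110-1, 0-0111, 0-10-1, 0-100-, 00-111, 001--1, 01-000, 01-011, 01-110, 010-11, 01011-, 1-0001, 1-0100, 100-00, 1000-0, 10000-, 11-001, 11101-}
Coverage chart:
  m2: -00010 ←essential
  m7: 0-0111,00-111
  m8: 0-100- ←essential
  m9: 0-10-1,0-100-,001--1
  m11: --1011,-01-11,0-10-1,001--1
  m13: 001--1 ←essential
  m15: -01-11,00-111,001--1
  m16: 01-000 ←essential
  m19: 01-011,010-11
  m22: 01-110,01011-
  m23: 0-0111,010-11,01011-
  m24: 0-100-,01-000
  m25: -110-1,0-10-1,0-100-
  m27: --1011,-110-1,0-10-1,01-011
  m30: 01-110 ←essential
  m32: 100-00,1000-0,10000-
  m33: 1-0001,10000-
  m34: -00010,1000-0
  m36: 1-0100,100-00
  m43: --1011,-01-11
  m47: -01-11 ←essential
  m49: 1-0001,11-001
  m52: 1-0100 ←essential
  m57: -110-1,11-001
  m58: 11101- ←essential
  m59: --1011,-110-1,11101-
Essential: -00010, -01-11, 0-100-, 001--1, 01-000, 01-110, 1-0100, 11101-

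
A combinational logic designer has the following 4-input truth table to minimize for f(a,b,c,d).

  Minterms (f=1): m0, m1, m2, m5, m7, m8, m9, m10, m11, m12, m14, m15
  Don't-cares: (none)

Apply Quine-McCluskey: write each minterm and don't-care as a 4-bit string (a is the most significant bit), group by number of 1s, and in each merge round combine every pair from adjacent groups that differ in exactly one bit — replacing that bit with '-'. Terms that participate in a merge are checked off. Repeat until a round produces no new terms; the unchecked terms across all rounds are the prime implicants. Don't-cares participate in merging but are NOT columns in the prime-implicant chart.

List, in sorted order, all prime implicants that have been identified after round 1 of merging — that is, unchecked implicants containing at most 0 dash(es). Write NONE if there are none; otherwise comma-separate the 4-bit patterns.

size-2^0 implicants → 0000(✓)  0001(✓)  0010(✓)  0101(✓)  0111(✓)  1000(✓)  1001(✓)  1010(✓)  1011(✓)  1100(✓)  1110(✓)  1111(✓)
size-2^1 implicants → -000(✓)  -001(✓)  -010(✓)  -111  0-01  00-0(✓)  000-(✓)  01-1  1-00(✓)  1-10(✓)  1-11(✓)  10-0(✓)  10-1(✓)  100-(✓)  101-(✓)  11-0(✓)  111-(✓)
size-2^2 implicants → -0-0  -00-  1--0  1-1-  10--
Unchecked terms (primes): -0-0, -00-, -111, 0-01, 01-1, 1--0, 1-1-, 10--

NONE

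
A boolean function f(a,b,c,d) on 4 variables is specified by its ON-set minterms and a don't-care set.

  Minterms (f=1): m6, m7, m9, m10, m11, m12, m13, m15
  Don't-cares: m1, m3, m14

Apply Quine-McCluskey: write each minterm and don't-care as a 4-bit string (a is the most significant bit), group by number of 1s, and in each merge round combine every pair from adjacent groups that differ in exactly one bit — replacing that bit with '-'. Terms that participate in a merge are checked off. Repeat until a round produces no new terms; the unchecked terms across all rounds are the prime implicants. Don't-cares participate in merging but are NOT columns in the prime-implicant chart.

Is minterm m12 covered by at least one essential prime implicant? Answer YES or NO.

YES

Round 0: 0001✓ 0011✓ 0110✓ 0111✓ 1001✓ 1010✓ 1011✓ 1100✓ 1101✓ 1110✓ 1111✓
Round 1: -001✓ -011✓ -110✓ -111✓ 0-11✓ 00-1✓ 011-✓ 1-01✓ 1-10✓ 1-11✓ 10-1✓ 101-✓ 11-0✓ 11-1✓ 110-✓ 111-✓
Round 2: --11 -0-1 -11- 1--1 1-1- 11--
PIs = {--11, -0-1, -11-, 1--1, 1-1-, 11--}
Coverage chart:
  m6: -11- ←essential
  m7: --11,-11-
  m9: -0-1,1--1
  m10: 1-1- ←essential
  m11: --11,-0-1,1--1,1-1-
  m12: 11-- ←essential
  m13: 1--1,11--
  m15: --11,-11-,1--1,1-1-,11--
Essential: -11-, 1-1-, 11--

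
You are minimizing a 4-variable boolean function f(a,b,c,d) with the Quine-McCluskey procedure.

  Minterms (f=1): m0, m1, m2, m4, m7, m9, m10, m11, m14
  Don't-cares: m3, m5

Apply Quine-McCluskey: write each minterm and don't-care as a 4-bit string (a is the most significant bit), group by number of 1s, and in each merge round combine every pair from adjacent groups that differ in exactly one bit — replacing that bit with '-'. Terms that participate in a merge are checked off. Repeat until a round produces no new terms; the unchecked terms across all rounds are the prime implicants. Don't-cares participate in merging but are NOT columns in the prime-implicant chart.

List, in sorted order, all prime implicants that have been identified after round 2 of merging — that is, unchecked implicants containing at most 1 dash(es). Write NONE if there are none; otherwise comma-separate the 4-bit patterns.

1-10

[col 0] 0000*, 0001*, 0010*, 0011*, 0100*, 0101*, 0111*, 1001*, 1010*, 1011*, 1110*
[col 1] -001*, -010*, -011*, 0-00*, 0-01*, 0-11*, 00-0*, 00-1*, 000-*, 001-*, 01-1*, 010-*, 1-10, 10-1*, 101-*
[col 2] -0-1, -01-, 0--1, 0-0-, 00--
Prime implicants: -0-1, -01-, 0--1, 0-0-, 00--, 1-10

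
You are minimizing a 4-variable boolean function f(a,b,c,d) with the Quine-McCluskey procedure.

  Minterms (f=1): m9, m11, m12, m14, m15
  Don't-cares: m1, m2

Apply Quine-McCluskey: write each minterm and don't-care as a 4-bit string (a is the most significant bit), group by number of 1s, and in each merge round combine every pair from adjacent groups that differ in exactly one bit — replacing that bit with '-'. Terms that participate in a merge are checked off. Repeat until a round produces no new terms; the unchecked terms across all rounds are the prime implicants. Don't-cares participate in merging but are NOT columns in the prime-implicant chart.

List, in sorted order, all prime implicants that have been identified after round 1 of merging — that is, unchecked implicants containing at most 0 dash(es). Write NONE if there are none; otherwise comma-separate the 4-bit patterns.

[col 0] 0001*, 0010, 1001*, 1011*, 1100*, 1110*, 1111*
[col 1] -001, 1-11, 10-1, 11-0, 111-
Prime implicants: -001, 0010, 1-11, 10-1, 11-0, 111-

0010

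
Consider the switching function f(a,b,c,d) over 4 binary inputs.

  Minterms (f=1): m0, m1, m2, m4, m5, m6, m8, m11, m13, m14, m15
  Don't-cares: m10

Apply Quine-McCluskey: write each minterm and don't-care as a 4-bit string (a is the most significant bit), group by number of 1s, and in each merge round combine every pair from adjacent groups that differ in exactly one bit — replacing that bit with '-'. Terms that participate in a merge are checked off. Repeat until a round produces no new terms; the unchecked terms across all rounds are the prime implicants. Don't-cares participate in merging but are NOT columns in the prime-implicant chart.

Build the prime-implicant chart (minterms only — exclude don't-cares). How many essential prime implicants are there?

3

size-2^0 implicants → 0000(✓)  0001(✓)  0010(✓)  0100(✓)  0101(✓)  0110(✓)  1000(✓)  1010(✓)  1011(✓)  1101(✓)  1110(✓)  1111(✓)
size-2^1 implicants → -000(✓)  -010(✓)  -101  -110(✓)  0-00(✓)  0-01(✓)  0-10(✓)  00-0(✓)  000-(✓)  01-0(✓)  010-(✓)  1-10(✓)  1-11(✓)  10-0(✓)  101-(✓)  11-1  111-(✓)
size-2^2 implicants → --10  -0-0  0--0  0-0-  1-1-
Unchecked terms (primes): --10, -0-0, -101, 0--0, 0-0-, 1-1-, 11-1
Minterm coverage:
  m0 ⊆ -0-0,0--0,0-0-
  m1 ⊆ 0-0- [E]
  m2 ⊆ --10,-0-0,0--0
  m4 ⊆ 0--0,0-0-
  m5 ⊆ -101,0-0-
  m6 ⊆ --10,0--0
  m8 ⊆ -0-0 [E]
  m11 ⊆ 1-1- [E]
  m13 ⊆ -101,11-1
  m14 ⊆ --10,1-1-
  m15 ⊆ 1-1-,11-1
E = {-0-0, 0-0-, 1-1-}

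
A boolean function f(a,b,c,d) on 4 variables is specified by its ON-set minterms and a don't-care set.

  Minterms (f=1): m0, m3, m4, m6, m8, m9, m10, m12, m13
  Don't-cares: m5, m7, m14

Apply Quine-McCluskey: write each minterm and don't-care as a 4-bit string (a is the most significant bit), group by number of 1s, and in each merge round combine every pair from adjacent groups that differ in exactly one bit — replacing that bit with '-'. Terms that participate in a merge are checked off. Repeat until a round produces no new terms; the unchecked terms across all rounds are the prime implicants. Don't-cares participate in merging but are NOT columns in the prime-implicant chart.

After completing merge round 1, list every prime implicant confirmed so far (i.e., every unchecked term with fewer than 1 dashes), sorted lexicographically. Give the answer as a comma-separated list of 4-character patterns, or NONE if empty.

size-2^0 implicants → 0000(✓)  0011(✓)  0100(✓)  0101(✓)  0110(✓)  0111(✓)  1000(✓)  1001(✓)  1010(✓)  1100(✓)  1101(✓)  1110(✓)
size-2^1 implicants → -000(✓)  -100(✓)  -101(✓)  -110(✓)  0-00(✓)  0-11  01-0(✓)  01-1(✓)  010-(✓)  011-(✓)  1-00(✓)  1-01(✓)  1-10(✓)  10-0(✓)  100-(✓)  11-0(✓)  110-(✓)
size-2^2 implicants → --00  -1-0  -10-  01--  1--0  1-0-
Unchecked terms (primes): --00, -1-0, -10-, 0-11, 01--, 1--0, 1-0-

NONE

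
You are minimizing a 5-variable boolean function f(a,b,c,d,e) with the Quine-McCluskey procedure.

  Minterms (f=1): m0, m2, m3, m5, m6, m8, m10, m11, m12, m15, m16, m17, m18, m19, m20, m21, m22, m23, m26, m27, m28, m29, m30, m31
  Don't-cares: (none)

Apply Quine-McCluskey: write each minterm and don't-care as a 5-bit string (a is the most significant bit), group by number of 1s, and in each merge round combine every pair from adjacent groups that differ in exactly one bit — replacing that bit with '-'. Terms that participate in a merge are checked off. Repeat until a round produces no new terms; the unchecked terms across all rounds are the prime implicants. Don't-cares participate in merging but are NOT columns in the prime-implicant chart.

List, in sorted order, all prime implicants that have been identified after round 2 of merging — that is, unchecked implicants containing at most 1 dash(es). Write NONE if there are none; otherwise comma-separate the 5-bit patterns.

size-2^0 implicants → 00000(✓)  00010(✓)  00011(✓)  00101(✓)  00110(✓)  01000(✓)  01010(✓)  01011(✓)  01100(✓)  01111(✓)  10000(✓)  10001(✓)  10010(✓)  10011(✓)  10100(✓)  10101(✓)  10110(✓)  10111(✓)  11010(✓)  11011(✓)  11100(✓)  11101(✓)  11110(✓)  11111(✓)
size-2^1 implicants → -0000(✓)  -0010(✓)  -0011(✓)  -0101  -0110(✓)  -1010(✓)  -1011(✓)  -1100  -1111(✓)  0-000(✓)  0-010(✓)  0-011(✓)  00-10(✓)  000-0(✓)  0001-(✓)  01-00  01-11(✓)  010-0(✓)  0101-(✓)  1-010(✓)  1-011(✓)  1-100(✓)  1-101(✓)  1-110(✓)  1-111(✓)  10-00(✓)  10-01(✓)  10-10(✓)  10-11(✓)  100-0(✓)  100-1(✓)  1000-(✓)  1001-(✓)  101-0(✓)  101-1(✓)  1010-(✓)  1011-(✓)  11-10(✓)  11-11(✓)  1101-(✓)  111-0(✓)  111-1(✓)  1110-(✓)  1111-(✓)
size-2^2 implicants → --010(✓)  --011(✓)  -0-10  -00-0  -001-(✓)  -1-11  -101-(✓)  0-0-0  0-01-(✓)  1--10(✓)  1--11(✓)  1-01-(✓)  1-1-0(✓)  1-1-1(✓)  1-10-(✓)  1-11-(✓)  10--0(✓)  10--1(✓)  10-0-(✓)  10-1-(✓)  100--(✓)  101--(✓)  11-1-(✓)  111--(✓)
size-2^3 implicants → --01-  1--1-  1-1--  10---
Unchecked terms (primes): --01-, -0-10, -00-0, -0101, -1-11, -1100, 0-0-0, 01-00, 1--1-, 1-1--, 10---

-0101, -1100, 01-00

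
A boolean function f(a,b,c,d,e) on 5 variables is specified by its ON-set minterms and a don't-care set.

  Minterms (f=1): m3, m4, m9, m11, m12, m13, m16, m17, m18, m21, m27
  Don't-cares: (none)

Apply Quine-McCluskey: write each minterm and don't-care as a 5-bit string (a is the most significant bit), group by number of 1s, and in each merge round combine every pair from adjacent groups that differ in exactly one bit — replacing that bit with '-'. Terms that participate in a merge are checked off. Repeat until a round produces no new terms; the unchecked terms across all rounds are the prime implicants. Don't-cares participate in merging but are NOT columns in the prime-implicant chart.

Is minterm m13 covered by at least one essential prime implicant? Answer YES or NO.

[col 0] 00011*, 00100*, 01001*, 01011*, 01100*, 01101*, 10000*, 10001*, 10010*, 10101*, 11011*
[col 1] -1011, 0-011, 0-100, 01-01, 010-1, 0110-, 10-01, 100-0, 1000-
Prime implicants: -1011, 0-011, 0-100, 01-01, 010-1, 0110-, 10-01, 100-0, 1000-
PI chart (minterm → PIs covering it):
  3 | 0-011  (sole → essential)
  4 | 0-100  (sole → essential)
  9 | 01-01,010-1
  11 | -1011,0-011,010-1
  12 | 0-100,0110-
  13 | 01-01,0110-
  16 | 100-0,1000-
  17 | 10-01,1000-
  18 | 100-0  (sole → essential)
  21 | 10-01  (sole → essential)
  27 | -1011  (sole → essential)
Essential prime implicants: -1011, 0-011, 0-100, 10-01, 100-0

NO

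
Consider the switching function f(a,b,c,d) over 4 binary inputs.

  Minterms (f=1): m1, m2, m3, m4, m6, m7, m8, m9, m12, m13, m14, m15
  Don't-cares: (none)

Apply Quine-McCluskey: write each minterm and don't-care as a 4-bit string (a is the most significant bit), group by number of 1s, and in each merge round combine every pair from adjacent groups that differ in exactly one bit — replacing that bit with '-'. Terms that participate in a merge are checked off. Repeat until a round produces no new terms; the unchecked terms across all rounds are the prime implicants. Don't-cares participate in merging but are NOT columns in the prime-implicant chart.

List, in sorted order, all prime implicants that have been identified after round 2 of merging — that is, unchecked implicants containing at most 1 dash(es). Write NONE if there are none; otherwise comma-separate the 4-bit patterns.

-001, 00-1

Round 0: 0001✓ 0010✓ 0011✓ 0100✓ 0110✓ 0111✓ 1000✓ 1001✓ 1100✓ 1101✓ 1110✓ 1111✓
Round 1: -001 -100✓ -110✓ -111✓ 0-10✓ 0-11✓ 00-1 001-✓ 01-0✓ 011-✓ 1-00✓ 1-01✓ 100-✓ 11-0✓ 11-1✓ 110-✓ 111-✓
Round 2: -1-0 -11- 0-1- 1-0- 11--
PIs = {-001, -1-0, -11-, 0-1-, 00-1, 1-0-, 11--}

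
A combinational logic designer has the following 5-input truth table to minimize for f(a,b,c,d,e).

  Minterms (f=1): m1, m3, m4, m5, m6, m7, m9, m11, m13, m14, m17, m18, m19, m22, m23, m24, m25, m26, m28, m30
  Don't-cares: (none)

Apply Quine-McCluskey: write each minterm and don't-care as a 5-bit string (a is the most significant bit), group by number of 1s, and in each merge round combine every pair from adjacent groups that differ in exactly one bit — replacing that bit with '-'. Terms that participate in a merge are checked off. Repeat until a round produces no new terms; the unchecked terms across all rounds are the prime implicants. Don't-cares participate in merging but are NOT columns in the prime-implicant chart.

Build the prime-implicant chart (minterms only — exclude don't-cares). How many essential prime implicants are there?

size-2^0 implicants → 00001(✓)  00011(✓)  00100(✓)  00101(✓)  00110(✓)  00111(✓)  01001(✓)  01011(✓)  01101(✓)  01110(✓)  10001(✓)  10010(✓)  10011(✓)  10110(✓)  10111(✓)  11000(✓)  11001(✓)  11010(✓)  11100(✓)  11110(✓)
size-2^1 implicants → -0001(✓)  -0011(✓)  -0110(✓)  -0111(✓)  -1001(✓)  -1110(✓)  0-001(✓)  0-011(✓)  0-101(✓)  0-110(✓)  00-01(✓)  00-11(✓)  000-1(✓)  001-0(✓)  001-1(✓)  0010-(✓)  0011-(✓)  01-01(✓)  010-1(✓)  1-001(✓)  1-010(✓)  1-110(✓)  10-10(✓)  10-11(✓)  100-1(✓)  1001-(✓)  1011-(✓)  11-00(✓)  11-10(✓)  110-0(✓)  1100-  111-0(✓)
size-2^2 implicants → --001  --110  -0-11  -00-1  -011-  0--01  0-0-1  00--1  001--  1--10  10-1-  11--0
Unchecked terms (primes): --001, --110, -0-11, -00-1, -011-, 0--01, 0-0-1, 00--1, 001--, 1--10, 10-1-, 11--0, 1100-
Minterm coverage:
  m1 ⊆ --001,-00-1,0--01,0-0-1,00--1
  m3 ⊆ -0-11,-00-1,0-0-1,00--1
  m4 ⊆ 001-- [E]
  m5 ⊆ 0--01,00--1,001--
  m6 ⊆ --110,-011-,001--
  m7 ⊆ -0-11,-011-,00--1,001--
  m9 ⊆ --001,0--01,0-0-1
  m11 ⊆ 0-0-1 [E]
  m13 ⊆ 0--01 [E]
  m14 ⊆ --110 [E]
  m17 ⊆ --001,-00-1
  m18 ⊆ 1--10,10-1-
  m19 ⊆ -0-11,-00-1,10-1-
  m22 ⊆ --110,-011-,1--10,10-1-
  m23 ⊆ -0-11,-011-,10-1-
  m24 ⊆ 11--0,1100-
  m25 ⊆ --001,1100-
  m26 ⊆ 1--10,11--0
  m28 ⊆ 11--0 [E]
  m30 ⊆ --110,1--10,11--0
E = {--110, 0--01, 0-0-1, 001--, 11--0}

5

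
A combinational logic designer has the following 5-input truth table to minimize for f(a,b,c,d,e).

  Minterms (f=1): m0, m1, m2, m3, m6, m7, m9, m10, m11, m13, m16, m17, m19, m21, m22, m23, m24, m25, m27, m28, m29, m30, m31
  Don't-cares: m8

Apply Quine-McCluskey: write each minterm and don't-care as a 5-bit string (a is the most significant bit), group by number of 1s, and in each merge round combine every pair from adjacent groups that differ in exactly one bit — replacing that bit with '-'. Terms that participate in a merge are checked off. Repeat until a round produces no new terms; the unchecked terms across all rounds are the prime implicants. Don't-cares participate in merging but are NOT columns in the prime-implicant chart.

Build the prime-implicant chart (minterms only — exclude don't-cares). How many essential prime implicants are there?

Round 0: 00000✓ 00001✓ 00010✓ 00011✓ 00110✓ 00111✓ 01000✓ 01001✓ 01010✓ 01011✓ 01101✓ 10000✓ 10001✓ 10011✓ 10101✓ 10110✓ 10111✓ 11000✓ 11001✓ 11011✓ 11100✓ 11101✓ 11110✓ 11111✓
Round 1: -0000✓ -0001✓ -0011✓ -0110✓ -0111✓ -1000✓ -1001✓ -1011✓ -1101✓ 0-000✓ 0-001✓ 0-010✓ 0-011✓ 00-10✓ 00-11✓ 000-0✓ 000-1✓ 0000-✓ 0001-✓ 0011-✓ 01-01✓ 010-0✓ 010-1✓ 0100-✓ 0101-✓ 1-000✓ 1-001✓ 1-011✓ 1-101✓ 1-110✓ 1-111✓ 10-01✓ 10-11✓ 100-1✓ 1000-✓ 101-1✓ 1011-✓ 11-00✓ 11-01✓ 11-11✓ 110-1✓ 1100-✓ 111-0✓ 111-1✓ 1110-✓ 1111-✓
Round 2: --000✓ --001✓ --011✓ -0-11 -00-1✓ -000-✓ -011- -1-01 -10-1✓ -100-✓ 0-0-0✓ 0-0-1✓ 0-00-✓ 0-01-✓ 00-1- 000--✓ 010--✓ 1--01✓ 1--11✓ 1-0-1✓ 1-00-✓ 1-1-1✓ 1-11- 10--1✓ 11--1✓ 11-0- 111--
Round 3: --0-1 --00- 0-0-- 1---1
PIs = {--0-1, --00-, -0-11, -011-, -1-01, 0-0--, 00-1-, 1---1, 1-11-, 11-0-, 111--}
Coverage chart:
  m0: --00-,0-0--
  m1: --0-1,--00-,0-0--
  m2: 0-0--,00-1-
  m3: --0-1,-0-11,0-0--,00-1-
  m6: -011-,00-1-
  m7: -0-11,-011-,00-1-
  m9: --0-1,--00-,-1-01,0-0--
  m10: 0-0-- ←essential
  m11: --0-1,0-0--
  m13: -1-01 ←essential
  m16: --00- ←essential
  m17: --0-1,--00-,1---1
  m19: --0-1,-0-11,1---1
  m21: 1---1 ←essential
  m22: -011-,1-11-
  m23: -0-11,-011-,1---1,1-11-
  m24: --00-,11-0-
  m25: --0-1,--00-,-1-01,1---1,11-0-
  m27: --0-1,1---1
  m28: 11-0-,111--
  m29: -1-01,1---1,11-0-,111--
  m30: 1-11-,111--
  m31: 1---1,1-11-,111--
Essential: --00-, -1-01, 0-0--, 1---1

4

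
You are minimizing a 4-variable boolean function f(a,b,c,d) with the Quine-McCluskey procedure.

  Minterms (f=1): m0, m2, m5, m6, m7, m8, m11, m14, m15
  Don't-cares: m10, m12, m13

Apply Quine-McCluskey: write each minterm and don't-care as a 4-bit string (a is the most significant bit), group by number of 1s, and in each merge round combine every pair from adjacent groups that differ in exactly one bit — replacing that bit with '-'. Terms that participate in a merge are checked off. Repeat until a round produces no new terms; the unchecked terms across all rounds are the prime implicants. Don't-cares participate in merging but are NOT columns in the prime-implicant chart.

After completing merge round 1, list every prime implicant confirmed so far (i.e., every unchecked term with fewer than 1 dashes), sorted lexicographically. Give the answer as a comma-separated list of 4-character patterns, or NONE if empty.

Round 0: 0000✓ 0010✓ 0101✓ 0110✓ 0111✓ 1000✓ 1010✓ 1011✓ 1100✓ 1101✓ 1110✓ 1111✓
Round 1: -000✓ -010✓ -101✓ -110✓ -111✓ 0-10✓ 00-0✓ 01-1✓ 011-✓ 1-00✓ 1-10✓ 1-11✓ 10-0✓ 101-✓ 11-0✓ 11-1✓ 110-✓ 111-✓
Round 2: --10 -0-0 -1-1 -11- 1--0 1-1- 11--
PIs = {--10, -0-0, -1-1, -11-, 1--0, 1-1-, 11--}

NONE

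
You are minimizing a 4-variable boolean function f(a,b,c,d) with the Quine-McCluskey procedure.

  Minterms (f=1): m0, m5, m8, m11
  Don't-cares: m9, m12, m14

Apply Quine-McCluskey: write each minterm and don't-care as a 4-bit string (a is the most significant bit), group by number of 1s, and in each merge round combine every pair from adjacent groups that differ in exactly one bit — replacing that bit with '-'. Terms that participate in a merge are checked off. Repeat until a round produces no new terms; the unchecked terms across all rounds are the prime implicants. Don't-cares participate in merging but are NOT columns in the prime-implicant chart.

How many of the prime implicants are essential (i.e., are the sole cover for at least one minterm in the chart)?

size-2^0 implicants → 0000(✓)  0101  1000(✓)  1001(✓)  1011(✓)  1100(✓)  1110(✓)
size-2^1 implicants → -000  1-00  10-1  100-  11-0
Unchecked terms (primes): -000, 0101, 1-00, 10-1, 100-, 11-0
Minterm coverage:
  m0 ⊆ -000 [E]
  m5 ⊆ 0101 [E]
  m8 ⊆ -000,1-00,100-
  m11 ⊆ 10-1 [E]
E = {-000, 0101, 10-1}

3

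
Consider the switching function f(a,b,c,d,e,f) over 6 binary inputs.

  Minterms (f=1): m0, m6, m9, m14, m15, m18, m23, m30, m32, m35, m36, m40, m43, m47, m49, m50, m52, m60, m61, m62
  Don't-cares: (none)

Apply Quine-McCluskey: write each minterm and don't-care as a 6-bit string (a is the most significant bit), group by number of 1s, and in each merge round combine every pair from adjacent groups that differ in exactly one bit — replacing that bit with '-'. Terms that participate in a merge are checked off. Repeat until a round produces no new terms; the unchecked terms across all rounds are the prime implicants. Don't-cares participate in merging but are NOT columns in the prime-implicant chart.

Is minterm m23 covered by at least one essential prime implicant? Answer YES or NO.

YES

Round 0: 000000✓ 000110✓ 001001 001110✓ 001111✓ 010010✓ 010111 011110✓ 100000✓ 100011✓ 100100✓ 101000✓ 101011✓ 101111✓ 110001 110010✓ 110100✓ 111100✓ 111101✓ 111110✓
Round 1: -00000 -01111 -10010 -11110 0-1110 00-110 00111- 1-0100 10-000 10-011 100-00 101-11 11-100 1111-0 11110-
PIs = {-00000, -01111, -10010, -11110, 0-1110, 00-110, 001001, 00111-, 010111, 1-0100, 10-000, 10-011, 100-00, 101-11, 11-100, 110001, 1111-0, 11110-}
Coverage chart:
  m0: -00000 ←essential
  m6: 00-110 ←essential
  m9: 001001 ←essential
  m14: 0-1110,00-110,00111-
  m15: -01111,00111-
  m18: -10010 ←essential
  m23: 010111 ←essential
  m30: -11110,0-1110
  m32: -00000,10-000,100-00
  m35: 10-011 ←essential
  m36: 1-0100,100-00
  m40: 10-000 ←essential
  m43: 10-011,101-11
  m47: -01111,101-11
  m49: 110001 ←essential
  m50: -10010 ←essential
  m52: 1-0100,11-100
  m60: 11-100,1111-0,11110-
  m61: 11110- ←essential
  m62: -11110,1111-0
Essential: -00000, -10010, 00-110, 001001, 010111, 10-000, 10-011, 110001, 11110-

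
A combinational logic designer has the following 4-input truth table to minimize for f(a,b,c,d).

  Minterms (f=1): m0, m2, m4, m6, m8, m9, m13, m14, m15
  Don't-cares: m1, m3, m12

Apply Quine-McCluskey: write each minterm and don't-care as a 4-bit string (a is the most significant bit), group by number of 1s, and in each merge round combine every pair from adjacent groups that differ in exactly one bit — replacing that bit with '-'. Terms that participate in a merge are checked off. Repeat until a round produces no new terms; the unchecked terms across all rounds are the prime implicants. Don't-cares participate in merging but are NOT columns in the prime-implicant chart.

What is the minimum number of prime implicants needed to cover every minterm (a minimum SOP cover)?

Round 0: 0000✓ 0001✓ 0010✓ 0011✓ 0100✓ 0110✓ 1000✓ 1001✓ 1100✓ 1101✓ 1110✓ 1111✓
Round 1: -000✓ -001✓ -100✓ -110✓ 0-00✓ 0-10✓ 00-0✓ 00-1✓ 000-✓ 001-✓ 01-0✓ 1-00✓ 1-01✓ 100-✓ 11-0✓ 11-1✓ 110-✓ 111-✓
Round 2: --00 -00- -1-0 0--0 00-- 1-0- 11--
PIs = {--00, -00-, -1-0, 0--0, 00--, 1-0-, 11--}
Coverage chart:
  m0: --00,-00-,0--0,00--
  m2: 0--0,00--
  m4: --00,-1-0,0--0
  m6: -1-0,0--0
  m8: --00,-00-,1-0-
  m9: -00-,1-0-
  m13: 1-0-,11--
  m14: -1-0,11--
  m15: 11-- ←essential
Essential: 11--
Petrick residual → -00-, 0--0
Min cover (3 terms): b'c' + a'd' + ab

3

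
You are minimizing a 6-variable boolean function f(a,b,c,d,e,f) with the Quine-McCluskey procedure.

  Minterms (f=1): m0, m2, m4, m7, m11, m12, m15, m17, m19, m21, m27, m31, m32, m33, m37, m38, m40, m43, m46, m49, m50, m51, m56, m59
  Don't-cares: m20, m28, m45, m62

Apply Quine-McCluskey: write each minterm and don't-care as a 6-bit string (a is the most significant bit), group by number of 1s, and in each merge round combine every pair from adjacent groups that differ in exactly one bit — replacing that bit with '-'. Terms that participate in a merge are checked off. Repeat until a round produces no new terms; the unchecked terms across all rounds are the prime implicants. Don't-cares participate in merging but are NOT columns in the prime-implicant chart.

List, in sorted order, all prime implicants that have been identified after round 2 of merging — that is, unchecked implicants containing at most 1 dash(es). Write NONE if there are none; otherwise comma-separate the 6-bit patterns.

size-2^0 implicants → 000000(✓)  000010(✓)  000100(✓)  000111(✓)  001011(✓)  001100(✓)  001111(✓)  010001(✓)  010011(✓)  010100(✓)  010101(✓)  011011(✓)  011100(✓)  011111(✓)  100000(✓)  100001(✓)  100101(✓)  100110(✓)  101000(✓)  101011(✓)  101101(✓)  101110(✓)  110001(✓)  110010(✓)  110011(✓)  111000(✓)  111011(✓)  111110(✓)
size-2^1 implicants → -00000  -01011(✓)  -10001(✓)  -10011(✓)  -11011(✓)  0-0100(✓)  0-1011(✓)  0-1100(✓)  0-1111(✓)  00-100(✓)  00-111  000-00  0000-0  001-11(✓)  01-011(✓)  01-100(✓)  010-01  0100-1(✓)  01010-  011-11(✓)  1-0001  1-1000  1-1011(✓)  1-1110  10-000  10-101  10-110  100-01  10000-  11-011(✓)  1100-1(✓)  11001-
size-2^2 implicants → --1011  -1-011  -100-1  0--100  0-1-11
Unchecked terms (primes): --1011, -00000, -1-011, -100-1, 0--100, 0-1-11, 00-111, 000-00, 0000-0, 010-01, 01010-, 1-0001, 1-1000, 1-1110, 10-000, 10-101, 10-110, 100-01, 10000-, 11001-

-00000, 00-111, 000-00, 0000-0, 010-01, 01010-, 1-0001, 1-1000, 1-1110, 10-000, 10-101, 10-110, 100-01, 10000-, 11001-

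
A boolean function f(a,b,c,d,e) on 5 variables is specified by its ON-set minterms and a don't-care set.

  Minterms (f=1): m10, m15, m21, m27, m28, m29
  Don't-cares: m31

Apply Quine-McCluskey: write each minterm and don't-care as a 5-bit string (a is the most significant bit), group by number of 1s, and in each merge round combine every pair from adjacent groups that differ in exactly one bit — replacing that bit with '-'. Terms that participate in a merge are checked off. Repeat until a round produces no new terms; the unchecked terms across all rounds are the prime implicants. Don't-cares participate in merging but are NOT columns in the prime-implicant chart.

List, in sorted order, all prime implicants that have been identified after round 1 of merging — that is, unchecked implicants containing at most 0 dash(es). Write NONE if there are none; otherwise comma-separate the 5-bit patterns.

01010

[col 0] 01010, 01111*, 10101*, 11011*, 11100*, 11101*, 11111*
[col 1] -1111, 1-101, 11-11, 111-1, 1110-
Prime implicants: -1111, 01010, 1-101, 11-11, 111-1, 1110-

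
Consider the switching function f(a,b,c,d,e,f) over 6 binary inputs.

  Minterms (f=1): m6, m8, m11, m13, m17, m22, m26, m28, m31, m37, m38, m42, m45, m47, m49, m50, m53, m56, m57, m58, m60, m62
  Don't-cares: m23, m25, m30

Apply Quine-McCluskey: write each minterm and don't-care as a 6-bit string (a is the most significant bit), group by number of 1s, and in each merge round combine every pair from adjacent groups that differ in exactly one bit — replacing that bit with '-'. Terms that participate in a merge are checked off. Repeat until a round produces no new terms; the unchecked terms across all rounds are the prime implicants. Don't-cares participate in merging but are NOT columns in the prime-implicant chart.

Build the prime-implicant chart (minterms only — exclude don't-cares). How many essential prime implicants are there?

[col 0] 000110*, 001000, 001011, 001101*, 010001*, 010110*, 010111*, 011001*, 011010*, 011100*, 011110*, 011111*, 100101*, 100110*, 101010*, 101101*, 101111*, 110001*, 110010*, 110101*, 111000*, 111001*, 111010*, 111100*, 111110*
[col 1] -00110, -01101, -10001*, -11001*, -11010*, -11100*, -11110*, 0-0110, 01-001*, 01-110*, 01-111*, 01011-*, 011-10*, 0111-0*, 01111-*, 1-0101, 1-1010, 10-101, 1011-1, 11-001*, 11-010, 110-01, 111-00*, 111-10*, 1110-0*, 11100-, 1111-0*
[col 2] -1-001, -11-10, -111-0, 01-11-, 111--0
Prime implicants: -00110, -01101, -1-001, -11-10, -111-0, 0-0110, 001000, 001011, 01-11-, 1-0101, 1-1010, 10-101, 1011-1, 11-010, 110-01, 111--0, 11100-
PI chart (minterm → PIs covering it):
  6 | -00110,0-0110
  8 | 001000  (sole → essential)
  11 | 001011  (sole → essential)
  13 | -01101  (sole → essential)
  17 | -1-001  (sole → essential)
  22 | 0-0110,01-11-
  26 | -11-10  (sole → essential)
  28 | -111-0  (sole → essential)
  31 | 01-11-  (sole → essential)
  37 | 1-0101,10-101
  38 | -00110  (sole → essential)
  42 | 1-1010  (sole → essential)
  45 | -01101,10-101,1011-1
  47 | 1011-1  (sole → essential)
  49 | -1-001,110-01
  50 | 11-010  (sole → essential)
  53 | 1-0101,110-01
  56 | 111--0,11100-
  57 | -1-001,11100-
  58 | -11-10,1-1010,11-010,111--0
  60 | -111-0,111--0
  62 | -11-10,-111-0,111--0
Essential prime implicants: -00110, -01101, -1-001, -11-10, -111-0, 001000, 001011, 01-11-, 1-1010, 1011-1, 11-010

11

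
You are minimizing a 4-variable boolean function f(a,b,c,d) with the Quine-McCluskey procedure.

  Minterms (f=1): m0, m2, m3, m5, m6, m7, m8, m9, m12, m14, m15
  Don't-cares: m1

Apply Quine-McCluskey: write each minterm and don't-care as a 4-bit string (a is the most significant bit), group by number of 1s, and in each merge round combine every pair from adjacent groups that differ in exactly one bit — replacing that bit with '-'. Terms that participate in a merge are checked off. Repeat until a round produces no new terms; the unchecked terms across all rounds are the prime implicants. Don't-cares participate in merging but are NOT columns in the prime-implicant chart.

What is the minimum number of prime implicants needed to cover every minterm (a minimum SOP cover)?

[col 0] 0000*, 0001*, 0010*, 0011*, 0101*, 0110*, 0111*, 1000*, 1001*, 1100*, 1110*, 1111*
[col 1] -000*, -001*, -110*, -111*, 0-01*, 0-10*, 0-11*, 00-0*, 00-1*, 000-*, 001-*, 01-1*, 011-*, 1-00, 100-*, 11-0, 111-*
[col 2] -00-, -11-, 0--1, 0-1-, 00--
Prime implicants: -00-, -11-, 0--1, 0-1-, 00--, 1-00, 11-0
PI chart (minterm → PIs covering it):
  0 | -00-,00--
  2 | 0-1-,00--
  3 | 0--1,0-1-,00--
  5 | 0--1  (sole → essential)
  6 | -11-,0-1-
  7 | -11-,0--1,0-1-
  8 | -00-,1-00
  9 | -00-  (sole → essential)
  12 | 1-00,11-0
  14 | -11-,11-0
  15 | -11-  (sole → essential)
Essential prime implicants: -00-, -11-, 0--1
Petrick residual → 0-1-, 1-00
Minimum SOP uses 5 PIs: b'c' + bc + a'd + a'c + ac'd'

5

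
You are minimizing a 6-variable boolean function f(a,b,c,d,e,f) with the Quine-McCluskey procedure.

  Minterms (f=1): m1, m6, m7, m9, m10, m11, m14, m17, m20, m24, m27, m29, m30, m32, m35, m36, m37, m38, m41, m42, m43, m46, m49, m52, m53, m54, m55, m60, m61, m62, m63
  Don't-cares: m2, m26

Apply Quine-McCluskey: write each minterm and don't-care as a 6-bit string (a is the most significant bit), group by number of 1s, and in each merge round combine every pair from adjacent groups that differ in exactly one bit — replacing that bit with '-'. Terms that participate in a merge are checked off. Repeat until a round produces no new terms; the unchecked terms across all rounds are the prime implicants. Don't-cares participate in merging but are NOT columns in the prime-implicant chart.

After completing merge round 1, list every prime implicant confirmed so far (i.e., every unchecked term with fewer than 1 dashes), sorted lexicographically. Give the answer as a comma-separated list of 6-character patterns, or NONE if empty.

NONE

size-2^0 implicants → 000001(✓)  000010(✓)  000110(✓)  000111(✓)  001001(✓)  001010(✓)  001011(✓)  001110(✓)  010001(✓)  010100(✓)  011000(✓)  011010(✓)  011011(✓)  011101(✓)  011110(✓)  100000(✓)  100011(✓)  100100(✓)  100101(✓)  100110(✓)  101001(✓)  101010(✓)  101011(✓)  101110(✓)  110001(✓)  110100(✓)  110101(✓)  110110(✓)  110111(✓)  111100(✓)  111101(✓)  111110(✓)  111111(✓)
size-2^1 implicants → -00110(✓)  -01001(✓)  -01010(✓)  -01011(✓)  -01110(✓)  -10001  -10100  -11101  -11110(✓)  0-0001  0-1010(✓)  0-1011(✓)  0-1110(✓)  00-001  00-010(✓)  00-110(✓)  000-10(✓)  00011-  001-10(✓)  0010-1(✓)  00101-(✓)  011-10(✓)  0110-0  01101-(✓)  1-0100(✓)  1-0101(✓)  1-0110(✓)  1-1110(✓)  10-011  10-110(✓)  100-00  1001-0(✓)  10010-(✓)  101-10(✓)  1010-1(✓)  10101-(✓)  11-100(✓)  11-101(✓)  11-110(✓)  11-111(✓)  110-01  1101-0(✓)  1101-1(✓)  11010-(✓)  11011-(✓)  1111-0(✓)  1111-1(✓)  11110-(✓)  11111-(✓)
size-2^2 implicants → --1110  -0-110  -01-10  -010-1  -0101-  0-1-10  0-101-  00--10  1--110  1-01-0  1-010-  11-1-0(✓)  11-1-1(✓)  11-10-(✓)  11-11-(✓)  1101--(✓)  1111--(✓)
size-2^3 implicants → 11-1--
Unchecked terms (primes): --1110, -0-110, -01-10, -010-1, -0101-, -10001, -10100, -11101, 0-0001, 0-1-10, 0-101-, 00--10, 00-001, 00011-, 0110-0, 1--110, 1-01-0, 1-010-, 10-011, 100-00, 11-1--, 110-01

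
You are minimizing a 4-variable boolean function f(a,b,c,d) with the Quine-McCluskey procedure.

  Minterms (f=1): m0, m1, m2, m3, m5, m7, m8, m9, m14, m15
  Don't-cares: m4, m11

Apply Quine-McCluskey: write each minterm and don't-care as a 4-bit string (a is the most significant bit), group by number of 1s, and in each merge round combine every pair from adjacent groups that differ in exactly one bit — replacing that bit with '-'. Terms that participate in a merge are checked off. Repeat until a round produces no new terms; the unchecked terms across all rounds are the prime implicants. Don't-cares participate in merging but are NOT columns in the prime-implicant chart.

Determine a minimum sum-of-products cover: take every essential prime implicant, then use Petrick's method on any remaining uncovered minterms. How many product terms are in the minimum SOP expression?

4

[col 0] 0000*, 0001*, 0010*, 0011*, 0100*, 0101*, 0111*, 1000*, 1001*, 1011*, 1110*, 1111*
[col 1] -000*, -001*, -011*, -111*, 0-00*, 0-01*, 0-11*, 00-0*, 00-1*, 000-*, 001-*, 01-1*, 010-*, 1-11*, 10-1*, 100-*, 111-
[col 2] --11, -0-1, -00-, 0--1, 0-0-, 00--
Prime implicants: --11, -0-1, -00-, 0--1, 0-0-, 00--, 111-
PI chart (minterm → PIs covering it):
  0 | -00-,0-0-,00--
  1 | -0-1,-00-,0--1,0-0-,00--
  2 | 00--  (sole → essential)
  3 | --11,-0-1,0--1,00--
  5 | 0--1,0-0-
  7 | --11,0--1
  8 | -00-  (sole → essential)
  9 | -0-1,-00-
  14 | 111-  (sole → essential)
  15 | --11,111-
Essential prime implicants: -00-, 00--, 111-
Petrick residual → 0--1
Minimum SOP uses 4 PIs: b'c' + a'd + a'b' + abc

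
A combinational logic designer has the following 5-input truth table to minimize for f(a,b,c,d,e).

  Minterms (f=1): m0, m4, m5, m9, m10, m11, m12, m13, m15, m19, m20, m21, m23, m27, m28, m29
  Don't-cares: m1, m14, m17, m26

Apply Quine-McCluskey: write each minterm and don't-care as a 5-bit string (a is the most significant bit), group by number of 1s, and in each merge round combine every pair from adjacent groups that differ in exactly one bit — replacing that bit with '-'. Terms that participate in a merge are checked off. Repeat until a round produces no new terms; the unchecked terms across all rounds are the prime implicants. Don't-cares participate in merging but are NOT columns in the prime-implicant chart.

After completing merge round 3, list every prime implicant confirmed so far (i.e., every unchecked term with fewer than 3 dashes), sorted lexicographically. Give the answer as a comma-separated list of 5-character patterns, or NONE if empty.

size-2^0 implicants → 00000(✓)  00001(✓)  00100(✓)  00101(✓)  01001(✓)  01010(✓)  01011(✓)  01100(✓)  01101(✓)  01110(✓)  01111(✓)  10001(✓)  10011(✓)  10100(✓)  10101(✓)  10111(✓)  11010(✓)  11011(✓)  11100(✓)  11101(✓)
size-2^1 implicants → -0001(✓)  -0100(✓)  -0101(✓)  -1010(✓)  -1011(✓)  -1100(✓)  -1101(✓)  0-001(✓)  0-100(✓)  0-101(✓)  00-00(✓)  00-01(✓)  0000-(✓)  0010-(✓)  01-01(✓)  01-10(✓)  01-11(✓)  010-1(✓)  0101-(✓)  011-0(✓)  011-1(✓)  0110-(✓)  0111-(✓)  1-011  1-100(✓)  1-101(✓)  10-01(✓)  10-11(✓)  100-1(✓)  101-1(✓)  1010-(✓)  1101-(✓)  1110-(✓)
size-2^2 implicants → --100(✓)  --101(✓)  -0-01  -010-(✓)  -101-  -110-(✓)  0--01  0-10-(✓)  00-0-  01--1  01-1-  011--  1-10-(✓)  10--1
size-2^3 implicants → --10-
Unchecked terms (primes): --10-, -0-01, -101-, 0--01, 00-0-, 01--1, 01-1-, 011--, 1-011, 10--1

-0-01, -101-, 0--01, 00-0-, 01--1, 01-1-, 011--, 1-011, 10--1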